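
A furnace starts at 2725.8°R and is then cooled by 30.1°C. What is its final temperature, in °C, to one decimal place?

Initial temperature in Celsius: (2725.8 - 491.67) × 5/9 = 1241.1833°C.
Final Celsius temperature: 1241.1833 - 30.1000 = 1211.0833°C.

1211.1°C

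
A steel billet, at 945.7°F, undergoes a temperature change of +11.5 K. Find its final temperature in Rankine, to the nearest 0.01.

1426.07°R

Initial temperature in Celsius: (945.7 - 32) × 5/9 = 507.6111°C.
The 11.5 K change is an interval; Kelvin and Celsius degrees are the same size, so ΔC = +11.5°C.
Final Celsius temperature: 507.6111 + 11.5000 = 519.1111°C.
In Rankine: 519.1111 × 1.8 + 491.67 = 1426.07°R.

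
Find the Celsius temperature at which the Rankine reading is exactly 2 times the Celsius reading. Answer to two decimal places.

Let C be the Celsius reading. The Rankine reading is R = 1.8·C + 491.67.
Require R = 2·C: 1.8·C + 491.67 = 2·C.
(-0.2)·C = -491.67  ⇒  C = 2458.35.

2458.35°C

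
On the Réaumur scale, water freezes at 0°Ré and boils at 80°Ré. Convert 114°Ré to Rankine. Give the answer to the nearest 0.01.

Linear interpolation between the fixed points: C = (114 - 0) × 100 / (80 - 0) = 142.5000°C.
Then 142.5000 × 1.8 + 491.67 = 748.17°R.

748.17°R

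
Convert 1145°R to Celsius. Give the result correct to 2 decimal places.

In Celsius: (1145 - 491.67) × 5/9 = 362.9611°C.

362.96°C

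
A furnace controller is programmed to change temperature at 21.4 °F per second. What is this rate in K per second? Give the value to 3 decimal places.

11.889 K/second

The quantity depends on a temperature interval, so only the ratio of degree sizes applies; the offset between the scales is irrelevant.
A change of 1°F is a change of 5/9 K, so 21.4 × 5/9 = 11.889.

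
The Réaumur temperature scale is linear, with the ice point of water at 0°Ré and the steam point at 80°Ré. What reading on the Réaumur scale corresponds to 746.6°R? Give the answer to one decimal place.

First in Celsius: (746.6 - 491.67) × 5/9 = 141.6278°C.
Linearly onto the Réaumur scale: 0 + (141.6278 / 100) × (80 - 0) = 113.3°Ré.

113.3°Ré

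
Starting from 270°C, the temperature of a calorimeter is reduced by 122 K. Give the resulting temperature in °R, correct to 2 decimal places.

758.07°R

The 122 K change is an interval; Kelvin and Celsius degrees are the same size, so ΔC = -122°C.
Final Celsius temperature: 270.0000 - 122.0000 = 148.0000°C.
In Rankine: 148.0000 × 1.8 + 491.67 = 758.07°R.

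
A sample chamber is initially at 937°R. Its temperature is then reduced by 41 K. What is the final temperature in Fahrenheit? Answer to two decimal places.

Initial temperature in Celsius: (937 - 491.67) × 5/9 = 247.4056°C.
The 41 K change is an interval; Kelvin and Celsius degrees are the same size, so ΔC = -41°C.
Final Celsius temperature: 247.4056 - 41.0000 = 206.4056°C.
In Fahrenheit: 206.4056 × 1.8 + 32 = 403.53°F.

403.53°F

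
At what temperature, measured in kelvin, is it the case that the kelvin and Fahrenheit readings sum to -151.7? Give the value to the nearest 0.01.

Let K be the kelvin reading. The Fahrenheit reading is F = 1.8·K - 459.67.
Require K + F = -151.7: (2.8)·K - 459.67 = -151.7.
K = (-151.7 + 459.67) / (2.8) = 109.99.

109.99 K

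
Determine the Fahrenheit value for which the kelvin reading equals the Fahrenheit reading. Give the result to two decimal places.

574.59°F

Let F be the Fahrenheit reading. The kelvin reading is K = 5/9·F + 255.372.
Set K = F: 5/9·F + 255.372 = F.
(-4/9)·F = -255.372  ⇒  F = 574.59.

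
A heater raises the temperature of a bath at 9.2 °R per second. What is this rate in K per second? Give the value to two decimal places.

The quantity depends on a temperature interval, so only the ratio of degree sizes applies; the offset between the scales is irrelevant.
A change of 1°R is a change of 5/9 K, so 9.2 × 5/9 = 5.11.

5.11 K/second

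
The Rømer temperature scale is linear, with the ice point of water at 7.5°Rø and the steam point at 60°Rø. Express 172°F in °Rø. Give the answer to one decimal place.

First in Celsius: (172 - 32) × 5/9 = 77.7778°C.
Linearly onto the Rømer scale: 7.5 + (77.7778 / 100) × (60 - 7.5) = 48.3°Rø.

48.3°Rø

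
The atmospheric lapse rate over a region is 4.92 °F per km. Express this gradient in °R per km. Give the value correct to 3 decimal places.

Since only a temperature interval is involved, the additive offset between the scales drops out.
A change of 1°F is a change of 1°R, so 4.92 × 1 = 4.920.

4.920 °R/km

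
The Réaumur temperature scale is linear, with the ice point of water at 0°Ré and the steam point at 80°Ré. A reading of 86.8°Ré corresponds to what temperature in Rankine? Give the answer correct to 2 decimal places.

686.97°R

Linear interpolation between the fixed points: C = (86.8 - 0) × 100 / (80 - 0) = 108.5000°C.
Then 108.5000 × 1.8 + 491.67 = 686.97°R.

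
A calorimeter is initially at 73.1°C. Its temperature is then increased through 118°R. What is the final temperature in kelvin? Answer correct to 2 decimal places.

411.81 K

The 118°R change is an interval, so only the factor 5/9 applies: +118 × 5/9 = +65.5556°C.
Final Celsius temperature: 73.1000 + 65.5556 = 138.6556°C.
In kelvin: 138.6556 + 273.15 = 411.81 K.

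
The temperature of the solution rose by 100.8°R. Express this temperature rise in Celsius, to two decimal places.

56.00°C

For a temperature interval the offset drops out; only the factor 5/9 applies.
100.8 × 5/9 = 56.00.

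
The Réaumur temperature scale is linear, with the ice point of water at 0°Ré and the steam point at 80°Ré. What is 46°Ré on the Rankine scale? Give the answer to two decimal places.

Linear interpolation between the fixed points: C = (46 - 0) × 100 / (80 - 0) = 57.5000°C.
Then 57.5000 × 1.8 + 491.67 = 595.17°R.

595.17°R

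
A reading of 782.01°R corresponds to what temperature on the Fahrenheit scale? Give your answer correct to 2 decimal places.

322.34°F

In Celsius: (782.01 - 491.67) × 5/9 = 161.3000°C.
In Fahrenheit: 161.3000 × 1.8 + 32 = 322.34°F.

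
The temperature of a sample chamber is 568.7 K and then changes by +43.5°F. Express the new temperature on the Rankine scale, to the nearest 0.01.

Initial temperature in Celsius: 568.7 - 273.15 = 295.5500°C.
The 43.5°F change is an interval, so only the factor 5/9 applies: +43.5 × 5/9 = +24.1667°C.
Final Celsius temperature: 295.5500 + 24.1667 = 319.7167°C.
In Rankine: 319.7167 × 1.8 + 491.67 = 1067.16°R.

1067.16°R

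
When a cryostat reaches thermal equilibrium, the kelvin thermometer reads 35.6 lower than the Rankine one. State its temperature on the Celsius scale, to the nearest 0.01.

Let x be the Rankine reading; then the kelvin reading is 5/9·x.
(5/9·x) - x = -35.6  ⇒  (-4/9)·x = -35.6  ⇒  x = 80.1000°R.
In Celsius: (80.1 - 491.67) × 5/9 = -228.65°C.

-228.65°C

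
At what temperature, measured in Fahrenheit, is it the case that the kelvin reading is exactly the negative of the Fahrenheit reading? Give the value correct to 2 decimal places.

Let F be the Fahrenheit reading. The kelvin reading is K = 5/9·F + 255.372.
Require K = -1·F: 5/9·F + 255.372 = -1·F.
(14/9)·F = -255.372  ⇒  F = -164.17.

-164.17°F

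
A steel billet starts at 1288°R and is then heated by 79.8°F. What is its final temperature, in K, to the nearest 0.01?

Initial temperature in Celsius: (1288 - 491.67) × 5/9 = 442.4056°C.
The 79.8°F change is an interval, so only the factor 5/9 applies: +79.8 × 5/9 = +44.3333°C.
Final Celsius temperature: 442.4056 + 44.3333 = 486.7389°C.
In kelvin: 486.7389 + 273.15 = 759.89 K.

759.89 K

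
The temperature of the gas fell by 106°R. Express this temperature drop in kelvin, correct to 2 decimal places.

An interval of 1°R corresponds to 5/9 K.
106 × 5/9 = 58.89.

58.89 K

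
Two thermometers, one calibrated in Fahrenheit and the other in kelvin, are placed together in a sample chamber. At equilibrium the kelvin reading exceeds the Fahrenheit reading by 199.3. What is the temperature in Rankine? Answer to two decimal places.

585.83°R

Let x be the Fahrenheit reading; then the kelvin reading is 5/9·x + 255.372.
(5/9·x + 255.372) - x = 199.3  ⇒  (-4/9)·x = -56.0722  ⇒  x = 126.1625°F.
In Celsius: (126.1625 - 32) × 5/9 = 52.3125°C.
In Rankine: 52.3125 × 1.8 + 491.67 = 585.83°R.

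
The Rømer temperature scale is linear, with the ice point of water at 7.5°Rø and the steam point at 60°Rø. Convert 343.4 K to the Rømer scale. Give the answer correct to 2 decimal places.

44.38°Rø

First in Celsius: 343.4 - 273.15 = 70.2500°C.
Linearly onto the Rømer scale: 7.5 + (70.2500 / 100) × (60 - 7.5) = 44.38°Rø.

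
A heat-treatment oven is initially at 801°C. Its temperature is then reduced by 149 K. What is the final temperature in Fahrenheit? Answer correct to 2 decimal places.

1205.60°F

The 149 K change is an interval; Kelvin and Celsius degrees are the same size, so ΔC = -149°C.
Final Celsius temperature: 801.0000 - 149.0000 = 652.0000°C.
In Fahrenheit: 652.0000 × 1.8 + 32 = 1205.60°F.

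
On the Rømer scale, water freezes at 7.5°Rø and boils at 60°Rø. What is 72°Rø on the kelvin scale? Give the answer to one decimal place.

396.0 K

Linear interpolation between the fixed points: C = (72 - 7.5) × 100 / (60 - 7.5) = 122.8571°C.
Then 122.8571 + 273.15 = 396.0 K.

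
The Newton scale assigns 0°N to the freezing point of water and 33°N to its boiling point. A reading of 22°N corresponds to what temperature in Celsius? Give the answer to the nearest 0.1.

Linear interpolation between the fixed points: C = (22 - 0) × 100 / (33 - 0) = 66.6667°C.

66.7°C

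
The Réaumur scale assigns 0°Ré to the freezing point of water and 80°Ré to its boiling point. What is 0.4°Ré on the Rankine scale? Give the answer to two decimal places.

492.57°R

Linear interpolation between the fixed points: C = (0.4 - 0) × 100 / (80 - 0) = 0.5000°C.
Then 0.5000 × 1.8 + 491.67 = 492.57°R.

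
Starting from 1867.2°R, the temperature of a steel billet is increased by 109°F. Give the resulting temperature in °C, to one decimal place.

Initial temperature in Celsius: (1867.2 - 491.67) × 5/9 = 764.1833°C.
The 109°F change is an interval, so only the factor 5/9 applies: +109 × 5/9 = +60.5556°C.
Final Celsius temperature: 764.1833 + 60.5556 = 824.7389°C.

824.7°C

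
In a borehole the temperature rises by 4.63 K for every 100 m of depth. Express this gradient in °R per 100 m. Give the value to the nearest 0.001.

Since only a temperature interval is involved, the additive offset between the scales drops out.
A change of 1 K is a change of 1.8°R, so 4.63 × 1.8 = 8.334.

8.334 °R/100 m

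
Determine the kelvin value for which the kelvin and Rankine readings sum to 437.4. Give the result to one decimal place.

156.2 K

Let K be the kelvin reading. The Rankine reading is R = 1.8·K.
Require K + R = 437.4: (2.8)·K = 437.4.
K = (437.4) / (2.8) = 156.2.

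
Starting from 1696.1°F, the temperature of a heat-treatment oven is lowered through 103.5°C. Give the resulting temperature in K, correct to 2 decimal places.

1094.15 K

Initial temperature in Celsius: (1696.1 - 32) × 5/9 = 924.5000°C.
Final Celsius temperature: 924.5000 - 103.5000 = 821.0000°C.
In kelvin: 821.0000 + 273.15 = 1094.15 K.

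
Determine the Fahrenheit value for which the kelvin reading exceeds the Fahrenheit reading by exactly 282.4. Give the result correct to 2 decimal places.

Let F be the Fahrenheit reading. The kelvin reading is K = 5/9·F + 255.372.
Require K - F = 282.4: (-4/9)·F + 255.372 = 282.4.
F = (282.4 - 255.372) / (-4/9) = -60.81.

-60.81°F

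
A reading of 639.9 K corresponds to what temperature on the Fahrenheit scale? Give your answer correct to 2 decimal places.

In Celsius: 639.9 - 273.15 = 366.7500°C.
In Fahrenheit: 366.7500 × 1.8 + 32 = 692.15°F.

692.15°F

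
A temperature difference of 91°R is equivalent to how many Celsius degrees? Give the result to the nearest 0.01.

Only the scale ratio 5/9 matters for a change in temperature.
91 × 5/9 = 50.56.

50.56°C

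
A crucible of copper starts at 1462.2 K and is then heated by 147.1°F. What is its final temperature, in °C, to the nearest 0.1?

1270.8°C

Initial temperature in Celsius: 1462.2 - 273.15 = 1189.0500°C.
The 147.1°F change is an interval, so only the factor 5/9 applies: +147.1 × 5/9 = +81.7222°C.
Final Celsius temperature: 1189.0500 + 81.7222 = 1270.7722°C.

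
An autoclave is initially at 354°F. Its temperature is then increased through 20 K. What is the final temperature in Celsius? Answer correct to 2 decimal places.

198.89°C

Initial temperature in Celsius: (354 - 32) × 5/9 = 178.8889°C.
The 20 K change is an interval; Kelvin and Celsius degrees are the same size, so ΔC = +20°C.
Final Celsius temperature: 178.8889 + 20.0000 = 198.8889°C.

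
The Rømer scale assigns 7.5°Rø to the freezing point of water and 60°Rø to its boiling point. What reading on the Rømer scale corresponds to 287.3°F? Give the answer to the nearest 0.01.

First in Celsius: (287.3 - 32) × 5/9 = 141.8333°C.
Linearly onto the Rømer scale: 7.5 + (141.8333 / 100) × (60 - 7.5) = 81.96°Rø.

81.96°Rø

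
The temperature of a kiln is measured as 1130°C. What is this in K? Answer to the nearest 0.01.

In kelvin: 1130.0000 + 273.15 = 1403.15 K.

1403.15 K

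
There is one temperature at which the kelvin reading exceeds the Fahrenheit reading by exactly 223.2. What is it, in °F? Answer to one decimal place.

Let F be the Fahrenheit reading. The kelvin reading is K = 5/9·F + 255.372.
Require K - F = 223.2: (-4/9)·F + 255.372 = 223.2.
F = (223.2 - 255.372) / (-4/9) = 72.4.

72.4°F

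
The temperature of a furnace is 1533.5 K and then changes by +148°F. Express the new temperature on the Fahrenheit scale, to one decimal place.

Initial temperature in Celsius: 1533.5 - 273.15 = 1260.3500°C.
The 148°F change is an interval, so only the factor 5/9 applies: +148 × 5/9 = +82.2222°C.
Final Celsius temperature: 1260.3500 + 82.2222 = 1342.5722°C.
In Fahrenheit: 1342.5722 × 1.8 + 32 = 2448.6°F.

2448.6°F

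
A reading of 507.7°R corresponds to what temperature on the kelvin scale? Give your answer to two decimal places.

In Celsius: (507.7 - 491.67) × 5/9 = 8.9056°C.
In kelvin: 8.9056 + 273.15 = 282.06 K.

282.06 K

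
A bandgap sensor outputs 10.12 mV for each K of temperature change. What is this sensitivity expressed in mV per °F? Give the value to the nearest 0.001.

The quantity depends on a temperature interval, so only the ratio of degree sizes applies; the offset between the scales is irrelevant.
A change of 1°F is a change of 5/9 K, so per °F the value is 10.12 × 5/9 = 5.622.

5.622 mV per °F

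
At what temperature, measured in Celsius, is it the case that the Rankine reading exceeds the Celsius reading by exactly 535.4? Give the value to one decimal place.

Let C be the Celsius reading. The Rankine reading is R = 1.8·C + 491.67.
Require R - C = 535.4: (0.8)·C + 491.67 = 535.4.
C = (535.4 - 491.67) / (0.8) = 54.7.

54.7°C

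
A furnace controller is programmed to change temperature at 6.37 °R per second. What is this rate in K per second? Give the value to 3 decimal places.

Since only a temperature interval is involved, the additive offset between the scales drops out.
A change of 1°R is a change of 5/9 K, so 6.37 × 5/9 = 3.539.

3.539 K/second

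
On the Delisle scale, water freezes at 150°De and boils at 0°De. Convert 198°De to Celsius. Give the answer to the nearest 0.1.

Linear interpolation between the fixed points: C = (198 - 150) × 100 / (0 - 150) = -32.0000°C.

-32.0°C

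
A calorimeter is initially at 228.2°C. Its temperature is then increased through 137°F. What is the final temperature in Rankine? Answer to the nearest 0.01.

1039.43°R

The 137°F change is an interval, so only the factor 5/9 applies: +137 × 5/9 = +76.1111°C.
Final Celsius temperature: 228.2000 + 76.1111 = 304.3111°C.
In Rankine: 304.3111 × 1.8 + 491.67 = 1039.43°R.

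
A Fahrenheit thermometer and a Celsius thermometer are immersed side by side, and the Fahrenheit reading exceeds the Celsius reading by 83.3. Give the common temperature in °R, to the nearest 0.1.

607.1°R

Let x be the Fahrenheit reading; then the Celsius reading is 5/9·x - 17.7778.
(5/9·x - 17.7778) - x = -83.3  ⇒  (-4/9)·x = -65.5222  ⇒  x = 147.4250°F.
In Celsius: (147.425 - 32) × 5/9 = 64.1250°C.
In Rankine: 64.1250 × 1.8 + 491.67 = 607.1°R.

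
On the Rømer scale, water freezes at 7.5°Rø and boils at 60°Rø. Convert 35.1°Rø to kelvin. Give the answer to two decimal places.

325.72 K

Linear interpolation between the fixed points: C = (35.1 - 7.5) × 100 / (60 - 7.5) = 52.5714°C.
Then 52.5714 + 273.15 = 325.72 K.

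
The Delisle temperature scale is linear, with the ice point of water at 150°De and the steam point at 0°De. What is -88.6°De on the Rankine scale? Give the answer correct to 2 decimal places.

Linear interpolation between the fixed points: C = (-88.6 - 150) × 100 / (0 - 150) = 159.0667°C.
Then 159.0667 × 1.8 + 491.67 = 777.99°R.

777.99°R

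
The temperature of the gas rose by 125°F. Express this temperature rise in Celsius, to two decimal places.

69.44°C

An interval of 1°F corresponds to 5/9°C.
125 × 5/9 = 69.44.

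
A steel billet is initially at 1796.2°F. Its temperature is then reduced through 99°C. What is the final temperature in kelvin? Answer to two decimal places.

Initial temperature in Celsius: (1796.2 - 32) × 5/9 = 980.1111°C.
Final Celsius temperature: 980.1111 - 99.0000 = 881.1111°C.
In kelvin: 881.1111 + 273.15 = 1154.26 K.

1154.26 K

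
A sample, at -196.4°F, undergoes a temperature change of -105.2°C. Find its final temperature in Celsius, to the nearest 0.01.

-232.09°C

Initial temperature in Celsius: (-196.4 - 32) × 5/9 = -126.8889°C.
Final Celsius temperature: -126.8889 - 105.2000 = -232.0889°C.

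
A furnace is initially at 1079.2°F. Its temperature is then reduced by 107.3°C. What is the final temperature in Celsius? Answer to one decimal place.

474.5°C

Initial temperature in Celsius: (1079.2 - 32) × 5/9 = 581.7778°C.
Final Celsius temperature: 581.7778 - 107.3000 = 474.4778°C.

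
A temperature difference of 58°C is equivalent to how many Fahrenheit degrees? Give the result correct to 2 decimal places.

An interval of 1°C corresponds to 1.8°F.
58 × 1.8 = 104.40.

104.40°F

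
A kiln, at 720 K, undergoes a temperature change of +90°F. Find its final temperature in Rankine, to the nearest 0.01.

Initial temperature in Celsius: 720 - 273.15 = 446.8500°C.
The 90°F change is an interval, so only the factor 5/9 applies: +90 × 5/9 = +50.0000°C.
Final Celsius temperature: 446.8500 + 50.0000 = 496.8500°C.
In Rankine: 496.8500 × 1.8 + 491.67 = 1386.00°R.

1386.00°R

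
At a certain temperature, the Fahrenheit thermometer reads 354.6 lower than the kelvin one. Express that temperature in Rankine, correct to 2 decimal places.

236.41°R

Let x be the kelvin reading; then the Fahrenheit reading is 1.8·x - 459.67.
(1.8·x - 459.67) - x = -354.6  ⇒  (0.8)·x = 105.07  ⇒  x = 131.3375 K.
In Celsius: 131.3375 - 273.15 = -141.8125°C.
In Rankine: -141.8125 × 1.8 + 491.67 = 236.41°R.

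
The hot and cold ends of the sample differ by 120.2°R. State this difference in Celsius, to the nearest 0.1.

For a temperature interval the offset drops out; only the factor 5/9 applies.
120.2 × 5/9 = 66.8.

66.8°C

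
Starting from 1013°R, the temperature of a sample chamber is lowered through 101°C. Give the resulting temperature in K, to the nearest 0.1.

461.8 K

Initial temperature in Celsius: (1013 - 491.67) × 5/9 = 289.6278°C.
Final Celsius temperature: 289.6278 - 101.0000 = 188.6278°C.
In kelvin: 188.6278 + 273.15 = 461.8 K.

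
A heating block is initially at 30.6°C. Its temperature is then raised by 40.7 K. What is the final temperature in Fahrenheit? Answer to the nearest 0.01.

160.34°F

The 40.7 K change is an interval; Kelvin and Celsius degrees are the same size, so ΔC = +40.7°C.
Final Celsius temperature: 30.6000 + 40.7000 = 71.3000°C.
In Fahrenheit: 71.3000 × 1.8 + 32 = 160.34°F.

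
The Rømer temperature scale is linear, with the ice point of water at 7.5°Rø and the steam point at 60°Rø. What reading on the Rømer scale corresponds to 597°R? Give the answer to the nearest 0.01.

First in Celsius: (597 - 491.67) × 5/9 = 58.5167°C.
Linearly onto the Rømer scale: 7.5 + (58.5167 / 100) × (60 - 7.5) = 38.22°Rø.

38.22°Rø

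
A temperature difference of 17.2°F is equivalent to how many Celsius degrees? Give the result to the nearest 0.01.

Only the scale ratio 5/9 matters for a change in temperature.
17.2 × 5/9 = 9.56.

9.56°C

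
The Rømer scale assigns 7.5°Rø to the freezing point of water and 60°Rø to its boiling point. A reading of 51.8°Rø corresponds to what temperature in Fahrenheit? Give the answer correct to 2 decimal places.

183.89°F

Linear interpolation between the fixed points: C = (51.8 - 7.5) × 100 / (60 - 7.5) = 84.3810°C.
Then 84.3810 × 1.8 + 32 = 183.89°F.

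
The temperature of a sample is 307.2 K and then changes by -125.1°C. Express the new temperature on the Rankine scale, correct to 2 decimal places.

327.78°R

Initial temperature in Celsius: 307.2 - 273.15 = 34.0500°C.
Final Celsius temperature: 34.0500 - 125.1000 = -91.0500°C.
In Rankine: -91.0500 × 1.8 + 491.67 = 327.78°R.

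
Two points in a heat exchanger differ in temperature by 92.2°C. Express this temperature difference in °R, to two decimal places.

Only the scale ratio 1.8 matters for a change in temperature.
92.2 × 1.8 = 165.96.

165.96°R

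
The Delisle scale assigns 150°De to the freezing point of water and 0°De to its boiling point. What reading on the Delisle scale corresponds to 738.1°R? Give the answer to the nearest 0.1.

First in Celsius: (738.1 - 491.67) × 5/9 = 136.9056°C.
Linearly onto the Delisle scale: 150 + (136.9056 / 100) × (0 - 150) = -55.4°De.

-55.4°De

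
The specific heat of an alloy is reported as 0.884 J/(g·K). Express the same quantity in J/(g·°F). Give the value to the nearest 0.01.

The quantity depends on a temperature interval, so only the ratio of degree sizes applies; the offset between the scales is irrelevant.
A change of 1°F is a change of 5/9 K, so per °F the value is 0.884 × 5/9 = 0.49.

0.49 J/(g·°F)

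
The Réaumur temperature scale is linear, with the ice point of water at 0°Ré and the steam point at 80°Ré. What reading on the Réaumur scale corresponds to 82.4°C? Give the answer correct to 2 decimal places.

65.92°Ré

Linearly onto the Réaumur scale: 0 + (82.4000 / 100) × (80 - 0) = 65.92°Ré.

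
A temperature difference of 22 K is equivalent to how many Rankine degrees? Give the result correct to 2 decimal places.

39.60°R

An interval of 1 K corresponds to 1.8°R.
22 × 1.8 = 39.60.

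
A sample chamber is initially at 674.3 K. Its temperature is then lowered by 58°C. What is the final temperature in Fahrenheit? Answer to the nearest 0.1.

Initial temperature in Celsius: 674.3 - 273.15 = 401.1500°C.
Final Celsius temperature: 401.1500 - 58.0000 = 343.1500°C.
In Fahrenheit: 343.1500 × 1.8 + 32 = 649.7°F.

649.7°F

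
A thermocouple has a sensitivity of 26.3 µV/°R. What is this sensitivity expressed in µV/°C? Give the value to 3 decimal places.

47.340 µV/°C

The quantity depends on a temperature interval, so only the ratio of degree sizes applies; the offset between the scales is irrelevant.
A change of 1°C is a change of 1.8°R, so per °C the value is 26.3 × 1.8 = 47.340.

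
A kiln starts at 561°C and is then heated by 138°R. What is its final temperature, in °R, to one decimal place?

1639.5°R

The 138°R change is an interval, so only the factor 5/9 applies: +138 × 5/9 = +76.6667°C.
Final Celsius temperature: 561.0000 + 76.6667 = 637.6667°C.
In Rankine: 637.6667 × 1.8 + 491.67 = 1639.5°R.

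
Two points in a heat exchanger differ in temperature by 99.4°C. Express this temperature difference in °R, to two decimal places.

178.92°R

Only the scale ratio 1.8 matters for a change in temperature.
99.4 × 1.8 = 178.92.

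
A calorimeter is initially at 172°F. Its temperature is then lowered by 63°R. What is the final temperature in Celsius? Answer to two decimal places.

42.78°C

Initial temperature in Celsius: (172 - 32) × 5/9 = 77.7778°C.
The 63°R change is an interval, so only the factor 5/9 applies: -63 × 5/9 = -35.0000°C.
Final Celsius temperature: 77.7778 - 35.0000 = 42.7778°C.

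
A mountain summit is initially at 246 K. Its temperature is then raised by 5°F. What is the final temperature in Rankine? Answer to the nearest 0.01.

447.80°R

Initial temperature in Celsius: 246 - 273.15 = -27.1500°C.
The 5°F change is an interval, so only the factor 5/9 applies: +5 × 5/9 = +2.7778°C.
Final Celsius temperature: -27.1500 + 2.7778 = -24.3722°C.
In Rankine: -24.3722 × 1.8 + 491.67 = 447.80°R.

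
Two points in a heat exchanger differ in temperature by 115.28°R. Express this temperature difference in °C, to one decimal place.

64.0°C

An interval of 1°R corresponds to 5/9°C.
115.28 × 5/9 = 64.0.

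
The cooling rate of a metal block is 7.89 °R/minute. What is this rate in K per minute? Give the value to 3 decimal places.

The quantity depends on a temperature interval, so only the ratio of degree sizes applies; the offset between the scales is irrelevant.
A change of 1°R is a change of 5/9 K, so 7.89 × 5/9 = 4.383.

4.383 K/minute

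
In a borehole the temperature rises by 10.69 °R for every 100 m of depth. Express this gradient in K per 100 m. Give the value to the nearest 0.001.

The quantity depends on a temperature interval, so only the ratio of degree sizes applies; the offset between the scales is irrelevant.
A change of 1°R is a change of 5/9 K, so 10.69 × 5/9 = 5.939.

5.939 K/100 m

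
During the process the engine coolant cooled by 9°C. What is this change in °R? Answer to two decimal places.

An interval of 1°C corresponds to 1.8°R.
9 × 1.8 = 16.20.

16.20°R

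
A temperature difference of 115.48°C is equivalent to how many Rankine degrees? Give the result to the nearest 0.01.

207.86°R

For a temperature interval the offset drops out; only the factor 1.8 applies.
115.48 × 1.8 = 207.86.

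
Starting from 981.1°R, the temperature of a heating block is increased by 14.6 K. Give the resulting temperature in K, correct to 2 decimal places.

Initial temperature in Celsius: (981.1 - 491.67) × 5/9 = 271.9056°C.
The 14.6 K change is an interval; Kelvin and Celsius degrees are the same size, so ΔC = +14.6°C.
Final Celsius temperature: 271.9056 + 14.6000 = 286.5056°C.
In kelvin: 286.5056 + 273.15 = 559.66 K.

559.66 K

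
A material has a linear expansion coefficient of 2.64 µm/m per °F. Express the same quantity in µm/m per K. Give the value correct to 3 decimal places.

Since only a temperature interval is involved, the additive offset between the scales drops out.
A change of 1 K is a change of 1.8°F, so per K the value is 2.64 × 1.8 = 4.752.

4.752 µm/m per K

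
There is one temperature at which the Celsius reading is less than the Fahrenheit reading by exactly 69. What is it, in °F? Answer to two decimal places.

115.25°F

Let F be the Fahrenheit reading. The Celsius reading is C = 5/9·F - 17.7778.
Require C - F = -69: (-4/9)·F - 17.7778 = -69.
F = (-69 + 17.7778) / (-4/9) = 115.25.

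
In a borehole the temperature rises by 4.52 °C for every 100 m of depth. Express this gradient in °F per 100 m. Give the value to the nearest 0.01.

8.14 °F/100 m

The quantity depends on a temperature interval, so only the ratio of degree sizes applies; the offset between the scales is irrelevant.
A change of 1°C is a change of 1.8°F, so 4.52 × 1.8 = 8.14.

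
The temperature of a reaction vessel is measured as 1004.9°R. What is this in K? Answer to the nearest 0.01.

In Celsius: (1004.9 - 491.67) × 5/9 = 285.1278°C.
In kelvin: 285.1278 + 273.15 = 558.28 K.

558.28 K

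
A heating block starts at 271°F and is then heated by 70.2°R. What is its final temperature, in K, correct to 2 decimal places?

444.93 K

Initial temperature in Celsius: (271 - 32) × 5/9 = 132.7778°C.
The 70.2°R change is an interval, so only the factor 5/9 applies: +70.2 × 5/9 = +39.0000°C.
Final Celsius temperature: 132.7778 + 39.0000 = 171.7778°C.
In kelvin: 171.7778 + 273.15 = 444.93 K.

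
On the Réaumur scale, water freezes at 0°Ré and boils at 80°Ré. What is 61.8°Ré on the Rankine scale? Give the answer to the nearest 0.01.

Linear interpolation between the fixed points: C = (61.8 - 0) × 100 / (80 - 0) = 77.2500°C.
Then 77.2500 × 1.8 + 491.67 = 630.72°R.

630.72°R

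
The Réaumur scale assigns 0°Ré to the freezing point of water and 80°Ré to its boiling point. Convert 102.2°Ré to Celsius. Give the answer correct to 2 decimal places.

Linear interpolation between the fixed points: C = (102.2 - 0) × 100 / (80 - 0) = 127.7500°C.

127.75°C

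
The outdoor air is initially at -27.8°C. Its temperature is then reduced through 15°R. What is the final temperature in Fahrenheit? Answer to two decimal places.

-33.04°F

The 15°R change is an interval, so only the factor 5/9 applies: -15 × 5/9 = -8.3333°C.
Final Celsius temperature: -27.8000 - 8.3333 = -36.1333°C.
In Fahrenheit: -36.1333 × 1.8 + 32 = -33.04°F.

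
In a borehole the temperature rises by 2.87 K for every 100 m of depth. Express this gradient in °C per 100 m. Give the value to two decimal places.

Since only a temperature interval is involved, the additive offset between the scales drops out.
A change of 1 K is a change of 1°C, so 2.87 × 1 = 2.87.

2.87 °C/100 m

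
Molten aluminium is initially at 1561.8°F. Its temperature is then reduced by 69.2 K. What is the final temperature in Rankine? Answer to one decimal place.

Initial temperature in Celsius: (1561.8 - 32) × 5/9 = 849.8889°C.
The 69.2 K change is an interval; Kelvin and Celsius degrees are the same size, so ΔC = -69.2°C.
Final Celsius temperature: 849.8889 - 69.2000 = 780.6889°C.
In Rankine: 780.6889 × 1.8 + 491.67 = 1896.9°R.

1896.9°R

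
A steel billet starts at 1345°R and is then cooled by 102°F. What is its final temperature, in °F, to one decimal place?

Initial temperature in Celsius: (1345 - 491.67) × 5/9 = 474.0722°C.
The 102°F change is an interval, so only the factor 5/9 applies: -102 × 5/9 = -56.6667°C.
Final Celsius temperature: 474.0722 - 56.6667 = 417.4056°C.
In Fahrenheit: 417.4056 × 1.8 + 32 = 783.3°F.

783.3°F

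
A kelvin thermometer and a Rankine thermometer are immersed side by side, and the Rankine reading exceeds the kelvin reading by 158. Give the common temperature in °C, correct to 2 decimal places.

-75.65°C

Let x be the kelvin reading; then the Rankine reading is 1.8·x.
(1.8·x) - x = 158  ⇒  (0.8)·x = 158  ⇒  x = 197.5000 K.
In Celsius: 197.5 - 273.15 = -75.65°C.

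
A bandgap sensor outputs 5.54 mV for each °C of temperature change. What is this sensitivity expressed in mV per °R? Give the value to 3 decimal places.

3.078 mV per °R

The quantity depends on a temperature interval, so only the ratio of degree sizes applies; the offset between the scales is irrelevant.
A change of 1°R is a change of 5/9°C, so per °R the value is 5.54 × 5/9 = 3.078.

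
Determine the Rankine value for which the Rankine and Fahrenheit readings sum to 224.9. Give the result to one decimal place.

342.3°R

Let R be the Rankine reading. The Fahrenheit reading is F = 1·R - 459.67.
Require R + F = 224.9: (2)·R - 459.67 = 224.9.
R = (224.9 + 459.67) / (2) = 342.3.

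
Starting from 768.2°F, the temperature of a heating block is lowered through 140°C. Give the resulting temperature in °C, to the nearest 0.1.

269.0°C

Initial temperature in Celsius: (768.2 - 32) × 5/9 = 409.0000°C.
Final Celsius temperature: 409.0000 - 140.0000 = 269.0000°C.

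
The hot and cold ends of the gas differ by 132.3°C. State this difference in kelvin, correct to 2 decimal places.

Celsius and kelvin degrees are the same size, so the interval is unchanged: 132.30.

132.30 K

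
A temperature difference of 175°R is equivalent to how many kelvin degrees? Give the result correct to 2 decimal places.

97.22 K

An interval of 1°R corresponds to 5/9 K.
175 × 5/9 = 97.22.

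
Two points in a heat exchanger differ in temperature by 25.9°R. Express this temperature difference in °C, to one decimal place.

14.4°C

For a temperature interval the offset drops out; only the factor 5/9 applies.
25.9 × 5/9 = 14.4.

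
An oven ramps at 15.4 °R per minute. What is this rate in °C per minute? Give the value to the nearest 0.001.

The quantity depends on a temperature interval, so only the ratio of degree sizes applies; the offset between the scales is irrelevant.
A change of 1°R is a change of 5/9°C, so 15.4 × 5/9 = 8.556.

8.556 °C/minute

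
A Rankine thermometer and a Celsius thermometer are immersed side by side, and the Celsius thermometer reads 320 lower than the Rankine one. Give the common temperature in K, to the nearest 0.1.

58.6 K

Let x be the Rankine reading; then the Celsius reading is 5/9·x - 273.15.
(5/9·x - 273.15) - x = -320  ⇒  (-4/9)·x = -46.85  ⇒  x = 105.4125°R.
In Celsius: (105.4125 - 491.67) × 5/9 = -214.5875°C.
In kelvin: -214.5875 + 273.15 = 58.6 K.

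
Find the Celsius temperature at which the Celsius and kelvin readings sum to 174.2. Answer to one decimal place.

Let C be the Celsius reading. The kelvin reading is K = 1·C + 273.15.
Require C + K = 174.2: (2)·C + 273.15 = 174.2.
C = (174.2 - 273.15) / (2) = -49.5.

-49.5°C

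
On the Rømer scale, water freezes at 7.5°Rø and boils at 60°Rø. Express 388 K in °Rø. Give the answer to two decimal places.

First in Celsius: 388 - 273.15 = 114.8500°C.
Linearly onto the Rømer scale: 7.5 + (114.8500 / 100) × (60 - 7.5) = 67.80°Rø.

67.80°Rø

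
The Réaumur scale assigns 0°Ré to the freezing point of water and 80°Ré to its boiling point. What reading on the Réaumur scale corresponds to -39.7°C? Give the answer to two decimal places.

-31.76°Ré

Linearly onto the Réaumur scale: 0 + (-39.7000 / 100) × (80 - 0) = -31.76°Ré.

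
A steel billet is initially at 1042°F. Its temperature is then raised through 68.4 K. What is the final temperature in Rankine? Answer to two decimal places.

1624.79°R

Initial temperature in Celsius: (1042 - 32) × 5/9 = 561.1111°C.
The 68.4 K change is an interval; Kelvin and Celsius degrees are the same size, so ΔC = +68.4°C.
Final Celsius temperature: 561.1111 + 68.4000 = 629.5111°C.
In Rankine: 629.5111 × 1.8 + 491.67 = 1624.79°R.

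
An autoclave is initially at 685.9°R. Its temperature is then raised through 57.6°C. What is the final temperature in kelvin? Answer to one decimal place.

438.7 K

Initial temperature in Celsius: (685.9 - 491.67) × 5/9 = 107.9056°C.
Final Celsius temperature: 107.9056 + 57.6000 = 165.5056°C.
In kelvin: 165.5056 + 273.15 = 438.7 K.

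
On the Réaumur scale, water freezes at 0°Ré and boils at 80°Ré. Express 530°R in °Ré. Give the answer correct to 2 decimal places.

17.04°Ré

First in Celsius: (530 - 491.67) × 5/9 = 21.2944°C.
Linearly onto the Réaumur scale: 0 + (21.2944 / 100) × (80 - 0) = 17.04°Ré.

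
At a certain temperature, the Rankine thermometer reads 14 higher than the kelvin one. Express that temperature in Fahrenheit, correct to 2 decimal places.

-428.17°F

Let x be the kelvin reading; then the Rankine reading is 1.8·x.
(1.8·x) - x = 14  ⇒  (0.8)·x = 14  ⇒  x = 17.5000 K.
In Celsius: 17.5 - 273.15 = -255.6500°C.
In Fahrenheit: -255.6500 × 1.8 + 32 = -428.17°F.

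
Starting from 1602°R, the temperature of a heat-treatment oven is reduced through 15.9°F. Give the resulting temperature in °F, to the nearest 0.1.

Initial temperature in Celsius: (1602 - 491.67) × 5/9 = 616.8500°C.
The 15.9°F change is an interval, so only the factor 5/9 applies: -15.9 × 5/9 = -8.8333°C.
Final Celsius temperature: 616.8500 - 8.8333 = 608.0167°C.
In Fahrenheit: 608.0167 × 1.8 + 32 = 1126.4°F.

1126.4°F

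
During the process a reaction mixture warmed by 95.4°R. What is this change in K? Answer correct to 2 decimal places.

An interval of 1°R corresponds to 5/9 K.
95.4 × 5/9 = 53.00.

53.00 K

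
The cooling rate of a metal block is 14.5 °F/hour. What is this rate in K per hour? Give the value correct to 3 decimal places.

8.056 K/hour

The quantity depends on a temperature interval, so only the ratio of degree sizes applies; the offset between the scales is irrelevant.
A change of 1°F is a change of 5/9 K, so 14.5 × 5/9 = 8.056.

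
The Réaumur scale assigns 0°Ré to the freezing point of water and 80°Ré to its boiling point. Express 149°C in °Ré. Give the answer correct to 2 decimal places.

119.20°Ré

Linearly onto the Réaumur scale: 0 + (149.0000 / 100) × (80 - 0) = 119.20°Ré.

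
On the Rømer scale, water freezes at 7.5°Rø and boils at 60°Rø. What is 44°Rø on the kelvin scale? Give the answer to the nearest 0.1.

Linear interpolation between the fixed points: C = (44 - 7.5) × 100 / (60 - 7.5) = 69.5238°C.
Then 69.5238 + 273.15 = 342.7 K.

342.7 K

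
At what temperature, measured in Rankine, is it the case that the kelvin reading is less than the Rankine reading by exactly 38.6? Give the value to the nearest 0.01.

86.85°R

Let R be the Rankine reading. The kelvin reading is K = 5/9·R.
Require K - R = -38.6: (-4/9)·R = -38.6.
R = (-38.6) / (-4/9) = 86.85.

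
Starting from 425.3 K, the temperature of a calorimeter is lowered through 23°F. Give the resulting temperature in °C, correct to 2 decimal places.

Initial temperature in Celsius: 425.3 - 273.15 = 152.1500°C.
The 23°F change is an interval, so only the factor 5/9 applies: -23 × 5/9 = -12.7778°C.
Final Celsius temperature: 152.1500 - 12.7778 = 139.3722°C.

139.37°C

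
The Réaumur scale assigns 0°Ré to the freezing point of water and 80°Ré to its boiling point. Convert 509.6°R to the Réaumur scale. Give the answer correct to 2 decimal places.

7.97°Ré

First in Celsius: (509.6 - 491.67) × 5/9 = 9.9611°C.
Linearly onto the Réaumur scale: 0 + (9.9611 / 100) × (80 - 0) = 7.97°Ré.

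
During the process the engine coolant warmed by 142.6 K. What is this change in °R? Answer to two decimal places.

For a temperature interval the offset drops out; only the factor 1.8 applies.
142.6 × 1.8 = 256.68.

256.68°R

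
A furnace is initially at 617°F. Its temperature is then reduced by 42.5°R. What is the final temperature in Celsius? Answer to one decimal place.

301.4°C

Initial temperature in Celsius: (617 - 32) × 5/9 = 325.0000°C.
The 42.5°R change is an interval, so only the factor 5/9 applies: -42.5 × 5/9 = -23.6111°C.
Final Celsius temperature: 325.0000 - 23.6111 = 301.3889°C.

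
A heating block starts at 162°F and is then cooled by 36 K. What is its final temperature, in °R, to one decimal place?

556.9°R

Initial temperature in Celsius: (162 - 32) × 5/9 = 72.2222°C.
The 36 K change is an interval; Kelvin and Celsius degrees are the same size, so ΔC = -36°C.
Final Celsius temperature: 72.2222 - 36.0000 = 36.2222°C.
In Rankine: 36.2222 × 1.8 + 491.67 = 556.9°R.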